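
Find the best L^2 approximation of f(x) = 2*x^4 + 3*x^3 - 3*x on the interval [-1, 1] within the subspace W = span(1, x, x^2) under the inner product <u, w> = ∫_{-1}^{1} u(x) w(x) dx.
g(x) = 12*x^2/7 - 6*x/5 - 6/35

The best approximation g ∈ W is the orthogonal projection of f onto W. Writing g = a_0 + a_1 x + a_2 x^2, the coefficients solve the normal equations G · a = b where
  G_{ij} = <φ_i, φ_j> and b_i = <f, φ_i>, with φ_0 = 1, φ_1 = x, φ_2 = x^2.
G =
  [2, 0, 2/3]
  [0, 2/3, 0]
  [2/3, 0, 2/5],
b = (4/5, -4/5, 4/7).
Solving gives a_0 = -6/35, a_1 = -6/5, a_2 = 12/7, so
  g(x) = 12*x^2/7 - 6*x/5 - 6/35.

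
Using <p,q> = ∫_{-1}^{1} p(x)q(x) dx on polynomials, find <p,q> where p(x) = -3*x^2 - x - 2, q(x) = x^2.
<p,q> = -38/15

Expand the product: p(x)·q(x) = -3*x^4 - x^3 - 2*x^2.
∫_{-1}^{1} of each monomial x^k gives [2/(k+1) if k even, 0 if k odd]. Integrating term-by-term (or equivalently evaluating the antiderivative F(x) = -3*x^5/5 - x^4/4 - 2*x^3/3 at the endpoints):
  F(1) − F(−1) = -91/60 − (61/60) = -38/15.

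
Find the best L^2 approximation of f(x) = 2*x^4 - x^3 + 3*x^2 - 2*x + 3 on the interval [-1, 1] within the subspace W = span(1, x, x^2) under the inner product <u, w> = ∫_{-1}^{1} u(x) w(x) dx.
g(x) = 33*x^2/7 - 13*x/5 + 99/35

The best approximation g ∈ W is the orthogonal projection of f onto W. Writing g = a_0 + a_1 x + a_2 x^2, the coefficients solve the normal equations G · a = b where
  G_{ij} = <φ_i, φ_j> and b_i = <f, φ_i>, with φ_0 = 1, φ_1 = x, φ_2 = x^2.
G =
  [2, 0, 2/3]
  [0, 2/3, 0]
  [2/3, 0, 2/5],
b = (44/5, -26/15, 132/35).
Solving gives a_0 = 99/35, a_1 = -13/5, a_2 = 33/7, so
  g(x) = 33*x^2/7 - 13*x/5 + 99/35.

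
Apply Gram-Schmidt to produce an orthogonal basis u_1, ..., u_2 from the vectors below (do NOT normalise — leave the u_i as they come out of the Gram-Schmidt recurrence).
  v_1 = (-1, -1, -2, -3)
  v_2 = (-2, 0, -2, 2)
Orthogonal basis:
  u_1 = (-1, -1, -2, -3)
  u_2 = (-2, 0, -2, 2)

Apply the Gram-Schmidt recurrence
  u_1 = v_1
  u_i = v_i − Σ_{j<i} ((v_i · u_j) / (u_j · u_j)) · u_j.

Step by step this gives:
  u_1 = (-1, -1, -2, -3)
  u_2 = (-2, 0, -2, 2)

Orthogonality check:
  u_2 · u_1 = 0 (should be 0)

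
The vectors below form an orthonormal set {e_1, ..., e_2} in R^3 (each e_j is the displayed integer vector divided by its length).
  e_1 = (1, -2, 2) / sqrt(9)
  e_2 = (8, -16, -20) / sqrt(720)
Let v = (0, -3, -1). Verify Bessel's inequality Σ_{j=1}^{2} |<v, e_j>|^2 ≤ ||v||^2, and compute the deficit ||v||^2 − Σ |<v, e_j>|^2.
Σ |<v, e_j>|^2 = 41/5; ||v||^2 = 10; deficit = 9/5

Write each e_j = u_j / sqrt(<u_j, u_j>) where u_j is the displayed integer vector. Then <v, e_j> = <v, u_j> / sqrt(<u_j, u_j>), so |<v, e_j>|^2 = <v, u_j>^2 / <u_j, u_j>.
Coefficients: <v, e_1> = 4/sqrt(9), <v, e_2> = 68/sqrt(720).
Square and sum: Σ |<v, e_j>|^2 = 41/5.
Compute ||v||^2 = v·v = 10.
Deficit = 10 − 41/5 = 9/5 ≥ 0, confirming Bessel's inequality. (The deficit equals ||v − Σ <v,e_j> e_j||^2, the squared distance from v to span{e_j}.)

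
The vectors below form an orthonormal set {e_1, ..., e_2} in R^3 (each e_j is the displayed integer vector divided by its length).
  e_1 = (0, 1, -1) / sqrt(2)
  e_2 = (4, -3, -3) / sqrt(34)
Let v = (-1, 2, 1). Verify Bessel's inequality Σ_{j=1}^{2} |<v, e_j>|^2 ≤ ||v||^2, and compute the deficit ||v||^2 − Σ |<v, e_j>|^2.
Σ |<v, e_j>|^2 = 93/17; ||v||^2 = 6; deficit = 9/17

Write each e_j = u_j / sqrt(<u_j, u_j>) where u_j is the displayed integer vector. Then <v, e_j> = <v, u_j> / sqrt(<u_j, u_j>), so |<v, e_j>|^2 = <v, u_j>^2 / <u_j, u_j>.
Coefficients: <v, e_1> = 1/sqrt(2), <v, e_2> = -13/sqrt(34).
Square and sum: Σ |<v, e_j>|^2 = 93/17.
Compute ||v||^2 = v·v = 6.
Deficit = 6 − 93/17 = 9/17 ≥ 0, confirming Bessel's inequality. (The deficit equals ||v − Σ <v,e_j> e_j||^2, the squared distance from v to span{e_j}.)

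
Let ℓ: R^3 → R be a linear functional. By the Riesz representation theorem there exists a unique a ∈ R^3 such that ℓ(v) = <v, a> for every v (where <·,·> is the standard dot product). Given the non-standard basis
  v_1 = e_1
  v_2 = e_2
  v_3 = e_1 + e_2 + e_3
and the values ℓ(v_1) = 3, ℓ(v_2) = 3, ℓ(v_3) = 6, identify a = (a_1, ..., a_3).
a = (3, 3, 0)

Write a = (a_1, ..., a_3) in the standard basis. For each basis vector v_i, ℓ(v_i) = <v_i, a> is a linear equation in the a_j's. Collect the n equations into a matrix system V a = ℓ, where row i of V is v_i (expressed in the standard basis). Since V is invertible (lower-triangular with 1s on the diagonal, up to permutation), solve by back-substitution:
  V =
[[1, 0, 0],
 [0, 1, 0],
 [1, 1, 1]]
  V a = (3, 3, 6)
Solving gives a = (3, 3, 0).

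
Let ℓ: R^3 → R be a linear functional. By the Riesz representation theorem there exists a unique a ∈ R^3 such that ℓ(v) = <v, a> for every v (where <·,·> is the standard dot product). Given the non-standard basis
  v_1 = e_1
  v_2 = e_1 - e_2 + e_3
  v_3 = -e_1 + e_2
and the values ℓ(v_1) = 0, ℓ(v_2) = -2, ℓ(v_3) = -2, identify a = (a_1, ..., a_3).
a = (0, -2, -4)

Write a = (a_1, ..., a_3) in the standard basis. For each basis vector v_i, ℓ(v_i) = <v_i, a> is a linear equation in the a_j's. Collect the n equations into a matrix system V a = ℓ, where row i of V is v_i (expressed in the standard basis). Since V is invertible (lower-triangular with 1s on the diagonal, up to permutation), solve by back-substitution:
  V =
[[1, 0, 0],
 [1, -1, 1],
 [-1, 1, 0]]
  V a = (0, -2, -2)
Solving gives a = (0, -2, -4).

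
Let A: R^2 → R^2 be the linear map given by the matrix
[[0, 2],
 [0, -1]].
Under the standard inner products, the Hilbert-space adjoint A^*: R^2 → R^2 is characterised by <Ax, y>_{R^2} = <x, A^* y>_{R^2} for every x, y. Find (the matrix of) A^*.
A^* = A^T =
[[0, 0],
 [2, -1]]

For real matrices with standard dot products, the defining identity <Ax, y> = <x, A^* y> gives (Ax)^T y = x^T (A^*) y, i.e. x^T A^T y = x^T (A^*) y. Since this holds for all x, y, we must have A^* = A^T. Therefore
A^* =
[[0, 0],
 [2, -1]].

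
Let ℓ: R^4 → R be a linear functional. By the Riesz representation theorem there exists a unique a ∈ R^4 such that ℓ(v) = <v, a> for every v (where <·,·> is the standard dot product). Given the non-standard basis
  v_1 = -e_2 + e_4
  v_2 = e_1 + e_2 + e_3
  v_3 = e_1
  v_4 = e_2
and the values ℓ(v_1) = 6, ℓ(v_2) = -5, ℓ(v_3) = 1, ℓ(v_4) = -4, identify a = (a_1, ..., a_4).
a = (1, -4, -2, 2)

Write a = (a_1, ..., a_4) in the standard basis. For each basis vector v_i, ℓ(v_i) = <v_i, a> is a linear equation in the a_j's. Collect the n equations into a matrix system V a = ℓ, where row i of V is v_i (expressed in the standard basis). Since V is invertible (lower-triangular with 1s on the diagonal, up to permutation), solve by back-substitution:
  V =
[[0, -1, 0, 1],
 [1, 1, 1, 0],
 [1, 0, 0, 0],
 [0, 1, 0, 0]]
  V a = (6, -5, 1, -4)
Solving gives a = (1, -4, -2, 2).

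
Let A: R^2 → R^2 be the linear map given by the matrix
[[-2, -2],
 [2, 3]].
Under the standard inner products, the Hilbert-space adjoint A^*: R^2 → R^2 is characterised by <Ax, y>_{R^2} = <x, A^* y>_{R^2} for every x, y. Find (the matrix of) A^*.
A^* = A^T =
[[-2, 2],
 [-2, 3]]

For real matrices with standard dot products, the defining identity <Ax, y> = <x, A^* y> gives (Ax)^T y = x^T (A^*) y, i.e. x^T A^T y = x^T (A^*) y. Since this holds for all x, y, we must have A^* = A^T. Therefore
A^* =
[[-2, 2],
 [-2, 3]].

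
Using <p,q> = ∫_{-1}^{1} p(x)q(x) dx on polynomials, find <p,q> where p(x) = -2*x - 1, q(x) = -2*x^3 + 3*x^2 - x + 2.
<p,q> = -46/15

Expand the product: p(x)·q(x) = 4*x^4 - 4*x^3 - x^2 - 3*x - 2.
∫_{-1}^{1} of each monomial x^k gives [2/(k+1) if k even, 0 if k odd]. Integrating term-by-term (or equivalently evaluating the antiderivative F(x) = 4*x^5/5 - x^4 - x^3/3 - 3*x^2/2 - 2*x at the endpoints):
  F(1) − F(−1) = -121/30 − (-29/30) = -46/15.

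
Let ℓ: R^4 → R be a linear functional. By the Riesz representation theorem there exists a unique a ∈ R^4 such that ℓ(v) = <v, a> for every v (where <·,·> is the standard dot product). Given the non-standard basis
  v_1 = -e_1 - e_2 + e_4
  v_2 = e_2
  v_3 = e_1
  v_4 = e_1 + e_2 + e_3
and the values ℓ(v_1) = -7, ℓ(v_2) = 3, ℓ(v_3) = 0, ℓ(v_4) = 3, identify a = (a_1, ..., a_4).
a = (0, 3, 0, -4)

Write a = (a_1, ..., a_4) in the standard basis. For each basis vector v_i, ℓ(v_i) = <v_i, a> is a linear equation in the a_j's. Collect the n equations into a matrix system V a = ℓ, where row i of V is v_i (expressed in the standard basis). Since V is invertible (lower-triangular with 1s on the diagonal, up to permutation), solve by back-substitution:
  V =
[[-1, -1, 0, 1],
 [0, 1, 0, 0],
 [1, 0, 0, 0],
 [1, 1, 1, 0]]
  V a = (-7, 3, 0, 3)
Solving gives a = (0, 3, 0, -4).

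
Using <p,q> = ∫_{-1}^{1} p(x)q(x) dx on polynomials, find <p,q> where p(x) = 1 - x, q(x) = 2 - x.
<p,q> = 14/3

Expand the product: p(x)·q(x) = x^2 - 3*x + 2.
∫_{-1}^{1} of each monomial x^k gives [2/(k+1) if k even, 0 if k odd]. Integrating term-by-term (or equivalently evaluating the antiderivative F(x) = x^3/3 - 3*x^2/2 + 2*x at the endpoints):
  F(1) − F(−1) = 5/6 − (-23/6) = 14/3.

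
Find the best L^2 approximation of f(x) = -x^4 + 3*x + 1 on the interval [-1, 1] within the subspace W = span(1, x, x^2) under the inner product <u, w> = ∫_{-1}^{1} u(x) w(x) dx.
g(x) = -6*x^2/7 + 3*x + 38/35

The best approximation g ∈ W is the orthogonal projection of f onto W. Writing g = a_0 + a_1 x + a_2 x^2, the coefficients solve the normal equations G · a = b where
  G_{ij} = <φ_i, φ_j> and b_i = <f, φ_i>, with φ_0 = 1, φ_1 = x, φ_2 = x^2.
G =
  [2, 0, 2/3]
  [0, 2/3, 0]
  [2/3, 0, 2/5],
b = (8/5, 2, 8/21).
Solving gives a_0 = 38/35, a_1 = 3, a_2 = -6/7, so
  g(x) = -6*x^2/7 + 3*x + 38/35.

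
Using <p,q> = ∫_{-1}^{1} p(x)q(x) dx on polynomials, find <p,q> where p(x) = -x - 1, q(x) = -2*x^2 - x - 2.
<p,q> = 6

Expand the product: p(x)·q(x) = 2*x^3 + 3*x^2 + 3*x + 2.
∫_{-1}^{1} of each monomial x^k gives [2/(k+1) if k even, 0 if k odd]. Integrating term-by-term (or equivalently evaluating the antiderivative F(x) = x^4/2 + x^3 + 3*x^2/2 + 2*x at the endpoints):
  F(1) − F(−1) = 5 − (-1) = 6.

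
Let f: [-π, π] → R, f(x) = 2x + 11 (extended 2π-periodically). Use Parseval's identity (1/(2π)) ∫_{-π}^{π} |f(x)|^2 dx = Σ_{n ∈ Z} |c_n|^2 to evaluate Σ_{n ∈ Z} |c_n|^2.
Σ |c_n|^2 = 4π^2/3 + 121

Expand and integrate term by term over [-π, π]:
  ∫ (2x)^2 dx = 4·(2π^3/3); ∫ 2·2·(11)·x dx = 0 (odd integrand); ∫ 11^2 dx = 121·2π.
So (1/(2π)) ∫_{-π}^{π} (2x + 11)^2 dx = 4π^2/3 + 121 = 4π^2/3 + 121.
Parseval ⇒ Σ |c_n|^2 = 4π^2/3 + 121.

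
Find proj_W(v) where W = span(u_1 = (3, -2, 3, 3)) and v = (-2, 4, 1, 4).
proj_W(v) = (3/31, -2/31, 3/31, 3/31)

Set up U = [u_1 | ... | u_1] ∈ R^(4×1). The projector onto W = col(U) is P = U (U^T U)^(-1) U^T.
Compute U^T U =
  [31],
and U^T v = (1).
Solve U^T U · c = U^T v for the coefficients: c = (1/31). The projection is proj_W(v) = U c.
Check: (v - proj_W(v)) · u_1 = 0  (should be 0).
Result: proj_W(v) = (3/31, -2/31, 3/31, 3/31).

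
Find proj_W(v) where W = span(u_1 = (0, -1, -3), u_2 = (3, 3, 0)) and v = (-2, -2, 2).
proj_W(v) = (-44/19, -32/19, 36/19)

Set up U = [u_1 | ... | u_2] ∈ R^(3×2). The projector onto W = col(U) is P = U (U^T U)^(-1) U^T.
Compute U^T U =
  [10, -3]
  [-3, 18],
and U^T v = (-4, -12).
Solve U^T U · c = U^T v for the coefficients: c = (-12/19, -44/57). The projection is proj_W(v) = U c.
Check: (v - proj_W(v)) · u_1 = 0  (should be 0).
Check: (v - proj_W(v)) · u_2 = 0  (should be 0).
Result: proj_W(v) = (-44/19, -32/19, 36/19).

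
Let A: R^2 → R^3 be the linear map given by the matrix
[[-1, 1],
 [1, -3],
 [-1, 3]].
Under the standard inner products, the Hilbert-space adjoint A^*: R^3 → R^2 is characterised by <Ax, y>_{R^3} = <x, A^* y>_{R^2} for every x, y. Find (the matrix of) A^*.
A^* = A^T =
[[-1, 1, -1],
 [1, -3, 3]]

For real matrices with standard dot products, the defining identity <Ax, y> = <x, A^* y> gives (Ax)^T y = x^T (A^*) y, i.e. x^T A^T y = x^T (A^*) y. Since this holds for all x, y, we must have A^* = A^T. Therefore
A^* =
[[-1, 1, -1],
 [1, -3, 3]].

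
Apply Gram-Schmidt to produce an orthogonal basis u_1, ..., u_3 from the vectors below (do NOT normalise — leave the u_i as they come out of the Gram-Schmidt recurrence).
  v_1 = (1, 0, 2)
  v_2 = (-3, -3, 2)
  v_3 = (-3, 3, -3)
Orthogonal basis:
  u_1 = (1, 0, 2)
  u_2 = (-16/5, -3, 8/5)
  u_3 = (-198/109, 264/109, 99/109)

Apply the Gram-Schmidt recurrence
  u_1 = v_1
  u_i = v_i − Σ_{j<i} ((v_i · u_j) / (u_j · u_j)) · u_j.

Step by step this gives:
  u_1 = (1, 0, 2)
  u_2 = (-16/5, -3, 8/5)
  u_3 = (-198/109, 264/109, 99/109)

Orthogonality check:
  u_2 · u_1 = 0 (should be 0)
  u_3 · u_1 = 0 (should be 0)
  u_3 · u_2 = 0 (should be 0)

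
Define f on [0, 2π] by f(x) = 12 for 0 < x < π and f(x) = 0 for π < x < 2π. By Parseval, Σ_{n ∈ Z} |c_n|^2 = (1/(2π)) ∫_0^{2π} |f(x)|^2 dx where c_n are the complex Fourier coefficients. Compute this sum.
Σ |c_n|^2 = 72

Parseval equates the L^2 energy of f (normalised by 1/(2π)) with the ℓ^2 sum of its Fourier coefficients: (1/(2π)) ∫_0^{2π} |f|^2 = Σ |c_n|^2.
Compute the left side: (1/(2π)) [∫_0^π 12^2 dx + ∫_π^{2π} 0^2 dx] = (1/(2π)) · (144π + 0π) = (144 + 0)/2 = 72.
So Σ_{n ∈ Z} |c_n|^2 = 72.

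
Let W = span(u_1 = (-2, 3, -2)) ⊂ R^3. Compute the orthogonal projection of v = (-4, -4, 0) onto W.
proj_W(v) = (8/17, -12/17, 8/17)

Set up U = [u_1 | ... | u_1] ∈ R^(3×1). The projector onto W = col(U) is P = U (U^T U)^(-1) U^T.
Compute U^T U =
  [17],
and U^T v = (-4).
Solve U^T U · c = U^T v for the coefficients: c = (-4/17). The projection is proj_W(v) = U c.
Check: (v - proj_W(v)) · u_1 = 0  (should be 0).
Result: proj_W(v) = (8/17, -12/17, 8/17).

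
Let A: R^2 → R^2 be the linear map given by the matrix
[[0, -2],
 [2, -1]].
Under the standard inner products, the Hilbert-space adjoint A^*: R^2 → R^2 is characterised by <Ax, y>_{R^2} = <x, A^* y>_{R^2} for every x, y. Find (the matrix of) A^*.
A^* = A^T =
[[0, 2],
 [-2, -1]]

For real matrices with standard dot products, the defining identity <Ax, y> = <x, A^* y> gives (Ax)^T y = x^T (A^*) y, i.e. x^T A^T y = x^T (A^*) y. Since this holds for all x, y, we must have A^* = A^T. Therefore
A^* =
[[0, 2],
 [-2, -1]].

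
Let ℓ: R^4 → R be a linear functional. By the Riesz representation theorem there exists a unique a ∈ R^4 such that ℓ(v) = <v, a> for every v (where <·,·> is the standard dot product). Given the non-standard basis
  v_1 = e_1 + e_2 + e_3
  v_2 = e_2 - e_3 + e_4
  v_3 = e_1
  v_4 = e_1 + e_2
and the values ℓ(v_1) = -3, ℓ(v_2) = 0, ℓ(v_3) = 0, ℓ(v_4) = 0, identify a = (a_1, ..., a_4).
a = (0, 0, -3, -3)

Write a = (a_1, ..., a_4) in the standard basis. For each basis vector v_i, ℓ(v_i) = <v_i, a> is a linear equation in the a_j's. Collect the n equations into a matrix system V a = ℓ, where row i of V is v_i (expressed in the standard basis). Since V is invertible (lower-triangular with 1s on the diagonal, up to permutation), solve by back-substitution:
  V =
[[1, 1, 1, 0],
 [0, 1, -1, 1],
 [1, 0, 0, 0],
 [1, 1, 0, 0]]
  V a = (-3, 0, 0, 0)
Solving gives a = (0, 0, -3, -3).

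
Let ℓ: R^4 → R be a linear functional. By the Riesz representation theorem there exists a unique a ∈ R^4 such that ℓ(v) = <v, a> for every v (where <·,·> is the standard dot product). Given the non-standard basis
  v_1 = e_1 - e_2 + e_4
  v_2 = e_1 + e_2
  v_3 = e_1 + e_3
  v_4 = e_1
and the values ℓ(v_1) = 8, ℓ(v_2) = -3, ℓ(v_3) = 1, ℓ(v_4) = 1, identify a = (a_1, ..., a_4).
a = (1, -4, 0, 3)

Write a = (a_1, ..., a_4) in the standard basis. For each basis vector v_i, ℓ(v_i) = <v_i, a> is a linear equation in the a_j's. Collect the n equations into a matrix system V a = ℓ, where row i of V is v_i (expressed in the standard basis). Since V is invertible (lower-triangular with 1s on the diagonal, up to permutation), solve by back-substitution:
  V =
[[1, -1, 0, 1],
 [1, 1, 0, 0],
 [1, 0, 1, 0],
 [1, 0, 0, 0]]
  V a = (8, -3, 1, 1)
Solving gives a = (1, -4, 0, 3).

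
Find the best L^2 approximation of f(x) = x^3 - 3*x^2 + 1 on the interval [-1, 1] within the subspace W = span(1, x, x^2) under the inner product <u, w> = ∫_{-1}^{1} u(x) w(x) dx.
g(x) = -3*x^2 + 3*x/5 + 1

The best approximation g ∈ W is the orthogonal projection of f onto W. Writing g = a_0 + a_1 x + a_2 x^2, the coefficients solve the normal equations G · a = b where
  G_{ij} = <φ_i, φ_j> and b_i = <f, φ_i>, with φ_0 = 1, φ_1 = x, φ_2 = x^2.
G =
  [2, 0, 2/3]
  [0, 2/3, 0]
  [2/3, 0, 2/5],
b = (0, 2/5, -8/15).
Solving gives a_0 = 1, a_1 = 3/5, a_2 = -3, so
  g(x) = -3*x^2 + 3*x/5 + 1.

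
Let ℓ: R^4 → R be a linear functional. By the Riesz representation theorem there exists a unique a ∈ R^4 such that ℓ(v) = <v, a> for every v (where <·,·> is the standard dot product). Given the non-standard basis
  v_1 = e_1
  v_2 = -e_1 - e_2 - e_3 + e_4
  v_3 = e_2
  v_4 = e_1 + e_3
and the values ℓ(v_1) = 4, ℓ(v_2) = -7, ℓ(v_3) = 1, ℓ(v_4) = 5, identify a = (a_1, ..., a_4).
a = (4, 1, 1, -1)

Write a = (a_1, ..., a_4) in the standard basis. For each basis vector v_i, ℓ(v_i) = <v_i, a> is a linear equation in the a_j's. Collect the n equations into a matrix system V a = ℓ, where row i of V is v_i (expressed in the standard basis). Since V is invertible (lower-triangular with 1s on the diagonal, up to permutation), solve by back-substitution:
  V =
[[1, 0, 0, 0],
 [-1, -1, -1, 1],
 [0, 1, 0, 0],
 [1, 0, 1, 0]]
  V a = (4, -7, 1, 5)
Solving gives a = (4, 1, 1, -1).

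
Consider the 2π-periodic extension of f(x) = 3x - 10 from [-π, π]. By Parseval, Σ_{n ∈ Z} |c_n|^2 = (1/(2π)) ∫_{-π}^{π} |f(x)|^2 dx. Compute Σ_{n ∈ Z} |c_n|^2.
Σ |c_n|^2 = 3π^2 + 100

Expand and integrate term by term over [-π, π]:
  ∫ (3x)^2 dx = 9·(2π^3/3); ∫ 2·3·(-10)·x dx = 0 (odd integrand); ∫ (-10)^2 dx = 100·2π.
So (1/(2π)) ∫_{-π}^{π} (3x - 10)^2 dx = 9π^2/3 + 100 = 3π^2 + 100.
Parseval ⇒ Σ |c_n|^2 = 3π^2 + 100.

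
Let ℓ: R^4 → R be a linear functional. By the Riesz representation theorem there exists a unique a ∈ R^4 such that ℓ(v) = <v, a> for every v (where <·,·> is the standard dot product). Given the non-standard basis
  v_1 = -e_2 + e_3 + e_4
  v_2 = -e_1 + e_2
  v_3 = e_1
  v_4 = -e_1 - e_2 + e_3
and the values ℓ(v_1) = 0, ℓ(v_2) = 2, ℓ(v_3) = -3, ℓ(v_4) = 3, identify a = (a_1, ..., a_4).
a = (-3, -1, -1, 0)

Write a = (a_1, ..., a_4) in the standard basis. For each basis vector v_i, ℓ(v_i) = <v_i, a> is a linear equation in the a_j's. Collect the n equations into a matrix system V a = ℓ, where row i of V is v_i (expressed in the standard basis). Since V is invertible (lower-triangular with 1s on the diagonal, up to permutation), solve by back-substitution:
  V =
[[0, -1, 1, 1],
 [-1, 1, 0, 0],
 [1, 0, 0, 0],
 [-1, -1, 1, 0]]
  V a = (0, 2, -3, 3)
Solving gives a = (-3, -1, -1, 0).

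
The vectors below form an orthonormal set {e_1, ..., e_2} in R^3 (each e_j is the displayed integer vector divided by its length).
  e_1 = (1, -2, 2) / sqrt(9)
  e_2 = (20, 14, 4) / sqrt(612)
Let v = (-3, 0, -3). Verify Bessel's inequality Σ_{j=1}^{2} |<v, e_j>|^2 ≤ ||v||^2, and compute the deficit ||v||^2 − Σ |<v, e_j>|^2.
Σ |<v, e_j>|^2 = 297/17; ||v||^2 = 18; deficit = 9/17

Write each e_j = u_j / sqrt(<u_j, u_j>) where u_j is the displayed integer vector. Then <v, e_j> = <v, u_j> / sqrt(<u_j, u_j>), so |<v, e_j>|^2 = <v, u_j>^2 / <u_j, u_j>.
Coefficients: <v, e_1> = -9/sqrt(9), <v, e_2> = -72/sqrt(612).
Square and sum: Σ |<v, e_j>|^2 = 297/17.
Compute ||v||^2 = v·v = 18.
Deficit = 18 − 297/17 = 9/17 ≥ 0, confirming Bessel's inequality. (The deficit equals ||v − Σ <v,e_j> e_j||^2, the squared distance from v to span{e_j}.)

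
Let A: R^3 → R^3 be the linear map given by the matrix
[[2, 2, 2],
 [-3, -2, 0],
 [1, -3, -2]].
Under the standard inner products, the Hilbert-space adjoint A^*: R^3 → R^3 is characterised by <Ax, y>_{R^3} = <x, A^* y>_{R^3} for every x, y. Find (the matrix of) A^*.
A^* = A^T =
[[2, -3, 1],
 [2, -2, -3],
 [2, 0, -2]]

For real matrices with standard dot products, the defining identity <Ax, y> = <x, A^* y> gives (Ax)^T y = x^T (A^*) y, i.e. x^T A^T y = x^T (A^*) y. Since this holds for all x, y, we must have A^* = A^T. Therefore
A^* =
[[2, -3, 1],
 [2, -2, -3],
 [2, 0, -2]].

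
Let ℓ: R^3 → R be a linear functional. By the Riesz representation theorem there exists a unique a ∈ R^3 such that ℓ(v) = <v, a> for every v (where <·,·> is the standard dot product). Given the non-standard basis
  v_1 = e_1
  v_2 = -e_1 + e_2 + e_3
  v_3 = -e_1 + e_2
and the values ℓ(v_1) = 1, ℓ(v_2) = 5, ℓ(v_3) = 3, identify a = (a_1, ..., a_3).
a = (1, 4, 2)

Write a = (a_1, ..., a_3) in the standard basis. For each basis vector v_i, ℓ(v_i) = <v_i, a> is a linear equation in the a_j's. Collect the n equations into a matrix system V a = ℓ, where row i of V is v_i (expressed in the standard basis). Since V is invertible (lower-triangular with 1s on the diagonal, up to permutation), solve by back-substitution:
  V =
[[1, 0, 0],
 [-1, 1, 1],
 [-1, 1, 0]]
  V a = (1, 5, 3)
Solving gives a = (1, 4, 2).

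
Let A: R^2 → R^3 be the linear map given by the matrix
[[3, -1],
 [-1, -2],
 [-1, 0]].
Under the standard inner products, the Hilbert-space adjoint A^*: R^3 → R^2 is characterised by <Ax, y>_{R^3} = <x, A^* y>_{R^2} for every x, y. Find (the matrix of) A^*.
A^* = A^T =
[[3, -1, -1],
 [-1, -2, 0]]

For real matrices with standard dot products, the defining identity <Ax, y> = <x, A^* y> gives (Ax)^T y = x^T (A^*) y, i.e. x^T A^T y = x^T (A^*) y. Since this holds for all x, y, we must have A^* = A^T. Therefore
A^* =
[[3, -1, -1],
 [-1, -2, 0]].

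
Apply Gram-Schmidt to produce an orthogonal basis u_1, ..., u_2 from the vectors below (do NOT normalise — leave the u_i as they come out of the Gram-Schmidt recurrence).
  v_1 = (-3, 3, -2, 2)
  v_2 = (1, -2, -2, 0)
Orthogonal basis:
  u_1 = (-3, 3, -2, 2)
  u_2 = (11/26, -37/26, -31/13, 5/13)

Apply the Gram-Schmidt recurrence
  u_1 = v_1
  u_i = v_i − Σ_{j<i} ((v_i · u_j) / (u_j · u_j)) · u_j.

Step by step this gives:
  u_1 = (-3, 3, -2, 2)
  u_2 = (11/26, -37/26, -31/13, 5/13)

Orthogonality check:
  u_2 · u_1 = 0 (should be 0)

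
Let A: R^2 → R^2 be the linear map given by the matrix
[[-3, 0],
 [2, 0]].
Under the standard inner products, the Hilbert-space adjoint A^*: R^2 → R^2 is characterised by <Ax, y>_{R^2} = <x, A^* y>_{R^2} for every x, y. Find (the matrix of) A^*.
A^* = A^T =
[[-3, 2],
 [0, 0]]

For real matrices with standard dot products, the defining identity <Ax, y> = <x, A^* y> gives (Ax)^T y = x^T (A^*) y, i.e. x^T A^T y = x^T (A^*) y. Since this holds for all x, y, we must have A^* = A^T. Therefore
A^* =
[[-3, 2],
 [0, 0]].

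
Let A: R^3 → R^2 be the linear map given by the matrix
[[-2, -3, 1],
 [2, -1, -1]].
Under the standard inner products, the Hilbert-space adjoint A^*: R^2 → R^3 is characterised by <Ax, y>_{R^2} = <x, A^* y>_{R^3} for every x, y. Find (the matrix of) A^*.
A^* = A^T =
[[-2, 2],
 [-3, -1],
 [1, -1]]

For real matrices with standard dot products, the defining identity <Ax, y> = <x, A^* y> gives (Ax)^T y = x^T (A^*) y, i.e. x^T A^T y = x^T (A^*) y. Since this holds for all x, y, we must have A^* = A^T. Therefore
A^* =
[[-2, 2],
 [-3, -1],
 [1, -1]].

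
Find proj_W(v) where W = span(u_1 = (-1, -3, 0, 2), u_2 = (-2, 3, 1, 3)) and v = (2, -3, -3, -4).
proj_W(v) = (279/107, -342/107, -131/107, -427/107)

Set up U = [u_1 | ... | u_2] ∈ R^(4×2). The projector onto W = col(U) is P = U (U^T U)^(-1) U^T.
Compute U^T U =
  [14, -1]
  [-1, 23],
and U^T v = (-1, -28).
Solve U^T U · c = U^T v for the coefficients: c = (-17/107, -131/107). The projection is proj_W(v) = U c.
Check: (v - proj_W(v)) · u_1 = 0  (should be 0).
Check: (v - proj_W(v)) · u_2 = 0  (should be 0).
Result: proj_W(v) = (279/107, -342/107, -131/107, -427/107).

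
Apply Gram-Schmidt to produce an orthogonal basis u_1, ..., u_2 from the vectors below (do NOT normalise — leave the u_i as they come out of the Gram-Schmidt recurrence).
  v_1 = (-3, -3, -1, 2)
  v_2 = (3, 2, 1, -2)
Orthogonal basis:
  u_1 = (-3, -3, -1, 2)
  u_2 = (9/23, -14/23, 3/23, -6/23)

Apply the Gram-Schmidt recurrence
  u_1 = v_1
  u_i = v_i − Σ_{j<i} ((v_i · u_j) / (u_j · u_j)) · u_j.

Step by step this gives:
  u_1 = (-3, -3, -1, 2)
  u_2 = (9/23, -14/23, 3/23, -6/23)

Orthogonality check:
  u_2 · u_1 = 0 (should be 0)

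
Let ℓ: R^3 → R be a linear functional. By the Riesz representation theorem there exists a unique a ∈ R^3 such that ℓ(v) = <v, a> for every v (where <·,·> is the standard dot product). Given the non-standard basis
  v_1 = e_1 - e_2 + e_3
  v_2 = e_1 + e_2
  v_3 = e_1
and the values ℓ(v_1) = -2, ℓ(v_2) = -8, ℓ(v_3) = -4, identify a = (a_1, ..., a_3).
a = (-4, -4, -2)

Write a = (a_1, ..., a_3) in the standard basis. For each basis vector v_i, ℓ(v_i) = <v_i, a> is a linear equation in the a_j's. Collect the n equations into a matrix system V a = ℓ, where row i of V is v_i (expressed in the standard basis). Since V is invertible (lower-triangular with 1s on the diagonal, up to permutation), solve by back-substitution:
  V =
[[1, -1, 1],
 [1, 1, 0],
 [1, 0, 0]]
  V a = (-2, -8, -4)
Solving gives a = (-4, -4, -2).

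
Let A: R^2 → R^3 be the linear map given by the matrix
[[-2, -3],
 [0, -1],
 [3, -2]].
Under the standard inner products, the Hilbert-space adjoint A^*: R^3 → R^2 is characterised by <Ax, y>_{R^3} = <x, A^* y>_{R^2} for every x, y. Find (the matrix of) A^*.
A^* = A^T =
[[-2, 0, 3],
 [-3, -1, -2]]

For real matrices with standard dot products, the defining identity <Ax, y> = <x, A^* y> gives (Ax)^T y = x^T (A^*) y, i.e. x^T A^T y = x^T (A^*) y. Since this holds for all x, y, we must have A^* = A^T. Therefore
A^* =
[[-2, 0, 3],
 [-3, -1, -2]].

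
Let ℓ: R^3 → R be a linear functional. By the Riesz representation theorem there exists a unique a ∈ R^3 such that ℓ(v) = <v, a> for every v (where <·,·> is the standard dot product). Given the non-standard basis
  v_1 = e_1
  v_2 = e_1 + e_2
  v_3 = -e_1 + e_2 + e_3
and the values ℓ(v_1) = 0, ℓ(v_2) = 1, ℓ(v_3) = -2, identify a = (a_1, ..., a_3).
a = (0, 1, -3)

Write a = (a_1, ..., a_3) in the standard basis. For each basis vector v_i, ℓ(v_i) = <v_i, a> is a linear equation in the a_j's. Collect the n equations into a matrix system V a = ℓ, where row i of V is v_i (expressed in the standard basis). Since V is invertible (lower-triangular with 1s on the diagonal, up to permutation), solve by back-substitution:
  V =
[[1, 0, 0],
 [1, 1, 0],
 [-1, 1, 1]]
  V a = (0, 1, -2)
Solving gives a = (0, 1, -3).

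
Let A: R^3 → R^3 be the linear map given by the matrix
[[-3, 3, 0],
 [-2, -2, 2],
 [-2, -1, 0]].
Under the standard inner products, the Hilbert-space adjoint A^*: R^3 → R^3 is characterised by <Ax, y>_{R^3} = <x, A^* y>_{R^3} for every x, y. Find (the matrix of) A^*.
A^* = A^T =
[[-3, -2, -2],
 [3, -2, -1],
 [0, 2, 0]]

For real matrices with standard dot products, the defining identity <Ax, y> = <x, A^* y> gives (Ax)^T y = x^T (A^*) y, i.e. x^T A^T y = x^T (A^*) y. Since this holds for all x, y, we must have A^* = A^T. Therefore
A^* =
[[-3, -2, -2],
 [3, -2, -1],
 [0, 2, 0]].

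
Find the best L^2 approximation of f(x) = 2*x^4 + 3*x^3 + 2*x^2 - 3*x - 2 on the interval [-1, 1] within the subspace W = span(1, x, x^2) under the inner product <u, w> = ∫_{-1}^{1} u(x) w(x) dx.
g(x) = 26*x^2/7 - 6*x/5 - 76/35

The best approximation g ∈ W is the orthogonal projection of f onto W. Writing g = a_0 + a_1 x + a_2 x^2, the coefficients solve the normal equations G · a = b where
  G_{ij} = <φ_i, φ_j> and b_i = <f, φ_i>, with φ_0 = 1, φ_1 = x, φ_2 = x^2.
G =
  [2, 0, 2/3]
  [0, 2/3, 0]
  [2/3, 0, 2/5],
b = (-28/15, -4/5, 4/105).
Solving gives a_0 = -76/35, a_1 = -6/5, a_2 = 26/7, so
  g(x) = 26*x^2/7 - 6*x/5 - 76/35.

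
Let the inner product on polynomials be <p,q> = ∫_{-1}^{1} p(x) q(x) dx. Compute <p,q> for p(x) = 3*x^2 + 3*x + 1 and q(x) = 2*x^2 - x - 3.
<p,q> = -154/15

Expand the product: p(x)·q(x) = 6*x^4 + 3*x^3 - 10*x^2 - 10*x - 3.
∫_{-1}^{1} of each monomial x^k gives [2/(k+1) if k even, 0 if k odd]. Integrating term-by-term (or equivalently evaluating the antiderivative F(x) = 6*x^5/5 + 3*x^4/4 - 10*x^3/3 - 5*x^2 - 3*x at the endpoints):
  F(1) − F(−1) = -563/60 − (53/60) = -154/15.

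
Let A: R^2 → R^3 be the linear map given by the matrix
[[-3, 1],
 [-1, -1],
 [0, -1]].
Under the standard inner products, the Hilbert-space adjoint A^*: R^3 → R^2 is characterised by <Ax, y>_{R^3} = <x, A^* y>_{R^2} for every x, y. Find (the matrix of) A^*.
A^* = A^T =
[[-3, -1, 0],
 [1, -1, -1]]

For real matrices with standard dot products, the defining identity <Ax, y> = <x, A^* y> gives (Ax)^T y = x^T (A^*) y, i.e. x^T A^T y = x^T (A^*) y. Since this holds for all x, y, we must have A^* = A^T. Therefore
A^* =
[[-3, -1, 0],
 [1, -1, -1]].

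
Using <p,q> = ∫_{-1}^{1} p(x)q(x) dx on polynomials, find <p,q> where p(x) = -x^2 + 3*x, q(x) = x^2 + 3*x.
<p,q> = 28/5

Expand the product: p(x)·q(x) = -x^4 + 9*x^2.
∫_{-1}^{1} of each monomial x^k gives [2/(k+1) if k even, 0 if k odd]. Integrating term-by-term (or equivalently evaluating the antiderivative F(x) = -x^5/5 + 3*x^3 at the endpoints):
  F(1) − F(−1) = 14/5 − (-14/5) = 28/5.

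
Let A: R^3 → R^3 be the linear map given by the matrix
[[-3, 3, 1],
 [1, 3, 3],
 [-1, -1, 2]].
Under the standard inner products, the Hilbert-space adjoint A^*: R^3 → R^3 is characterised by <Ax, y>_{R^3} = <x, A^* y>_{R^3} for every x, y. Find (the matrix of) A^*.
A^* = A^T =
[[-3, 1, -1],
 [3, 3, -1],
 [1, 3, 2]]

For real matrices with standard dot products, the defining identity <Ax, y> = <x, A^* y> gives (Ax)^T y = x^T (A^*) y, i.e. x^T A^T y = x^T (A^*) y. Since this holds for all x, y, we must have A^* = A^T. Therefore
A^* =
[[-3, 1, -1],
 [3, 3, -1],
 [1, 3, 2]].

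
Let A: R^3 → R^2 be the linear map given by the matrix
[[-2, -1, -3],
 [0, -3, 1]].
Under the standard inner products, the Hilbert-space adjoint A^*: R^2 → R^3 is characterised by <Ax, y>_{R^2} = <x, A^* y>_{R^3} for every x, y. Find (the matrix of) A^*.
A^* = A^T =
[[-2, 0],
 [-1, -3],
 [-3, 1]]

For real matrices with standard dot products, the defining identity <Ax, y> = <x, A^* y> gives (Ax)^T y = x^T (A^*) y, i.e. x^T A^T y = x^T (A^*) y. Since this holds for all x, y, we must have A^* = A^T. Therefore
A^* =
[[-2, 0],
 [-1, -3],
 [-3, 1]].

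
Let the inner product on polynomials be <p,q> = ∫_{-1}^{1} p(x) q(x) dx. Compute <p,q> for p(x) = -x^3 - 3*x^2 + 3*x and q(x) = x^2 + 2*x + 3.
<p,q> = -4

Expand the product: p(x)·q(x) = -x^5 - 5*x^4 - 6*x^3 - 3*x^2 + 9*x.
∫_{-1}^{1} of each monomial x^k gives [2/(k+1) if k even, 0 if k odd]. Integrating term-by-term (or equivalently evaluating the antiderivative F(x) = -x^6/6 - x^5 - 3*x^4/2 - x^3 + 9*x^2/2 at the endpoints):
  F(1) − F(−1) = 5/6 − (29/6) = -4.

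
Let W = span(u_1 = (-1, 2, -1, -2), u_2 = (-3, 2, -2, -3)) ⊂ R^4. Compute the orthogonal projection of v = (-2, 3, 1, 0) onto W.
proj_W(v) = (-17/35, 54/35, -22/35, -7/5)

Set up U = [u_1 | ... | u_2] ∈ R^(4×2). The projector onto W = col(U) is P = U (U^T U)^(-1) U^T.
Compute U^T U =
  [10, 15]
  [15, 26],
and U^T v = (7, 10).
Solve U^T U · c = U^T v for the coefficients: c = (32/35, -1/7). The projection is proj_W(v) = U c.
Check: (v - proj_W(v)) · u_1 = 0  (should be 0).
Check: (v - proj_W(v)) · u_2 = 0  (should be 0).
Result: proj_W(v) = (-17/35, 54/35, -22/35, -7/5).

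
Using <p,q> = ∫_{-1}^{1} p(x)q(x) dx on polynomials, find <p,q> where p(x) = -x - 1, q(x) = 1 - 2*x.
<p,q> = -2/3

Expand the product: p(x)·q(x) = 2*x^2 + x - 1.
∫_{-1}^{1} of each monomial x^k gives [2/(k+1) if k even, 0 if k odd]. Integrating term-by-term (or equivalently evaluating the antiderivative F(x) = 2*x^3/3 + x^2/2 - x at the endpoints):
  F(1) − F(−1) = 1/6 − (5/6) = -2/3.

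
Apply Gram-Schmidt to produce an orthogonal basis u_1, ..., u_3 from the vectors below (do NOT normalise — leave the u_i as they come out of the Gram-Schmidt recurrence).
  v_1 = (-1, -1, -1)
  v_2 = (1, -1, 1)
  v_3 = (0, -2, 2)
Orthogonal basis:
  u_1 = (-1, -1, -1)
  u_2 = (2/3, -4/3, 2/3)
  u_3 = (-1, 0, 1)

Apply the Gram-Schmidt recurrence
  u_1 = v_1
  u_i = v_i − Σ_{j<i} ((v_i · u_j) / (u_j · u_j)) · u_j.

Step by step this gives:
  u_1 = (-1, -1, -1)
  u_2 = (2/3, -4/3, 2/3)
  u_3 = (-1, 0, 1)

Orthogonality check:
  u_2 · u_1 = 0 (should be 0)
  u_3 · u_1 = 0 (should be 0)
  u_3 · u_2 = 0 (should be 0)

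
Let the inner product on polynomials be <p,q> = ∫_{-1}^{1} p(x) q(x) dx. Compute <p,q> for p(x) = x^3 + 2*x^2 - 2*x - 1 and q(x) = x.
<p,q> = -14/15

Expand the product: p(x)·q(x) = x^4 + 2*x^3 - 2*x^2 - x.
∫_{-1}^{1} of each monomial x^k gives [2/(k+1) if k even, 0 if k odd]. Integrating term-by-term (or equivalently evaluating the antiderivative F(x) = x^5/5 + x^4/2 - 2*x^3/3 - x^2/2 at the endpoints):
  F(1) − F(−1) = -7/15 − (7/15) = -14/15.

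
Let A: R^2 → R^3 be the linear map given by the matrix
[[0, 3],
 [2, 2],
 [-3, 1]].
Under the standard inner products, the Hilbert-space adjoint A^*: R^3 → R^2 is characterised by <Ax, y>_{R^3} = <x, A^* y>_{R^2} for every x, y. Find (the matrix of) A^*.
A^* = A^T =
[[0, 2, -3],
 [3, 2, 1]]

For real matrices with standard dot products, the defining identity <Ax, y> = <x, A^* y> gives (Ax)^T y = x^T (A^*) y, i.e. x^T A^T y = x^T (A^*) y. Since this holds for all x, y, we must have A^* = A^T. Therefore
A^* =
[[0, 2, -3],
 [3, 2, 1]].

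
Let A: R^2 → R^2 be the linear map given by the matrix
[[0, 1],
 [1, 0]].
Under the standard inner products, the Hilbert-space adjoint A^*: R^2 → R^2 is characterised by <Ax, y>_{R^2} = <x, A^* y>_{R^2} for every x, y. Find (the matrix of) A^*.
A^* = A^T =
[[0, 1],
 [1, 0]]

For real matrices with standard dot products, the defining identity <Ax, y> = <x, A^* y> gives (Ax)^T y = x^T (A^*) y, i.e. x^T A^T y = x^T (A^*) y. Since this holds for all x, y, we must have A^* = A^T. Therefore
A^* =
[[0, 1],
 [1, 0]].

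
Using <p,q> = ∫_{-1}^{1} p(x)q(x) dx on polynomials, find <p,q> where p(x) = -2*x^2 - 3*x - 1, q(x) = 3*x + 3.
<p,q> = -16

Expand the product: p(x)·q(x) = -6*x^3 - 15*x^2 - 12*x - 3.
∫_{-1}^{1} of each monomial x^k gives [2/(k+1) if k even, 0 if k odd]. Integrating term-by-term (or equivalently evaluating the antiderivative F(x) = -3*x^4/2 - 5*x^3 - 6*x^2 - 3*x at the endpoints):
  F(1) − F(−1) = -31/2 − (1/2) = -16.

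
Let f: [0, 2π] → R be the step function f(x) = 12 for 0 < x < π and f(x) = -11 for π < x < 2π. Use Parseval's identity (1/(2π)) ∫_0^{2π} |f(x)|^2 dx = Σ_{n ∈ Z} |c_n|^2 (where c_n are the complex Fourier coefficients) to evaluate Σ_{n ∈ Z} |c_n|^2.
Σ |c_n|^2 = 265/2

Parseval equates the L^2 energy of f (normalised by 1/(2π)) with the ℓ^2 sum of its Fourier coefficients: (1/(2π)) ∫_0^{2π} |f|^2 = Σ |c_n|^2.
Compute the left side: (1/(2π)) [∫_0^π 12^2 dx + ∫_π^{2π} (-11)^2 dx] = (1/(2π)) · (144π + 121π) = (144 + 121)/2 = 265/2.
So Σ_{n ∈ Z} |c_n|^2 = 265/2.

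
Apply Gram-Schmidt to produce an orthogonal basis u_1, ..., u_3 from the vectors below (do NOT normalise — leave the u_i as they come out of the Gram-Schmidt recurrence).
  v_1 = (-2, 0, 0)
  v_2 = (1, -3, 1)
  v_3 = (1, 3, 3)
Orthogonal basis:
  u_1 = (-2, 0, 0)
  u_2 = (0, -3, 1)
  u_3 = (0, 6/5, 18/5)

Apply the Gram-Schmidt recurrence
  u_1 = v_1
  u_i = v_i − Σ_{j<i} ((v_i · u_j) / (u_j · u_j)) · u_j.

Step by step this gives:
  u_1 = (-2, 0, 0)
  u_2 = (0, -3, 1)
  u_3 = (0, 6/5, 18/5)

Orthogonality check:
  u_2 · u_1 = 0 (should be 0)
  u_3 · u_1 = 0 (should be 0)
  u_3 · u_2 = 0 (should be 0)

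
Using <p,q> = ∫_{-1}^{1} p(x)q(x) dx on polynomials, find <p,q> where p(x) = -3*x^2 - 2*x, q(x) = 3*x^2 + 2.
<p,q> = -38/5

Expand the product: p(x)·q(x) = -9*x^4 - 6*x^3 - 6*x^2 - 4*x.
∫_{-1}^{1} of each monomial x^k gives [2/(k+1) if k even, 0 if k odd]. Integrating term-by-term (or equivalently evaluating the antiderivative F(x) = -9*x^5/5 - 3*x^4/2 - 2*x^3 - 2*x^2 at the endpoints):
  F(1) − F(−1) = -73/10 − (3/10) = -38/5.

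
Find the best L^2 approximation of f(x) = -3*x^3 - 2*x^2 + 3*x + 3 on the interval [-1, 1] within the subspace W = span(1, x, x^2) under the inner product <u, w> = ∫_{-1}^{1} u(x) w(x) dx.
g(x) = -2*x^2 + 6*x/5 + 3

The best approximation g ∈ W is the orthogonal projection of f onto W. Writing g = a_0 + a_1 x + a_2 x^2, the coefficients solve the normal equations G · a = b where
  G_{ij} = <φ_i, φ_j> and b_i = <f, φ_i>, with φ_0 = 1, φ_1 = x, φ_2 = x^2.
G =
  [2, 0, 2/3]
  [0, 2/3, 0]
  [2/3, 0, 2/5],
b = (14/3, 4/5, 6/5).
Solving gives a_0 = 3, a_1 = 6/5, a_2 = -2, so
  g(x) = -2*x^2 + 6*x/5 + 3.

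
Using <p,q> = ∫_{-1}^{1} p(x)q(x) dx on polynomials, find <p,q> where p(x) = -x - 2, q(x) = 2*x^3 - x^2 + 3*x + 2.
<p,q> = -142/15

Expand the product: p(x)·q(x) = -2*x^4 - 3*x^3 - x^2 - 8*x - 4.
∫_{-1}^{1} of each monomial x^k gives [2/(k+1) if k even, 0 if k odd]. Integrating term-by-term (or equivalently evaluating the antiderivative F(x) = -2*x^5/5 - 3*x^4/4 - x^3/3 - 4*x^2 - 4*x at the endpoints):
  F(1) − F(−1) = -569/60 − (-1/60) = -142/15.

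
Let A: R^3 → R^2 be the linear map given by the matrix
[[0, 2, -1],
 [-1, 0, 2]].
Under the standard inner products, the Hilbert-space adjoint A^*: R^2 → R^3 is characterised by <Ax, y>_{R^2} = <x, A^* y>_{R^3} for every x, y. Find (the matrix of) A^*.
A^* = A^T =
[[0, -1],
 [2, 0],
 [-1, 2]]

For real matrices with standard dot products, the defining identity <Ax, y> = <x, A^* y> gives (Ax)^T y = x^T (A^*) y, i.e. x^T A^T y = x^T (A^*) y. Since this holds for all x, y, we must have A^* = A^T. Therefore
A^* =
[[0, -1],
 [2, 0],
 [-1, 2]].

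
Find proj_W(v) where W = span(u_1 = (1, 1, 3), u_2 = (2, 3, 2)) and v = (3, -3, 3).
proj_W(v) = (-2/11, -13/11, 38/11)

Set up U = [u_1 | ... | u_2] ∈ R^(3×2). The projector onto W = col(U) is P = U (U^T U)^(-1) U^T.
Compute U^T U =
  [11, 11]
  [11, 17],
and U^T v = (9, 3).
Solve U^T U · c = U^T v for the coefficients: c = (20/11, -1). The projection is proj_W(v) = U c.
Check: (v - proj_W(v)) · u_1 = 0  (should be 0).
Check: (v - proj_W(v)) · u_2 = 0  (should be 0).
Result: proj_W(v) = (-2/11, -13/11, 38/11).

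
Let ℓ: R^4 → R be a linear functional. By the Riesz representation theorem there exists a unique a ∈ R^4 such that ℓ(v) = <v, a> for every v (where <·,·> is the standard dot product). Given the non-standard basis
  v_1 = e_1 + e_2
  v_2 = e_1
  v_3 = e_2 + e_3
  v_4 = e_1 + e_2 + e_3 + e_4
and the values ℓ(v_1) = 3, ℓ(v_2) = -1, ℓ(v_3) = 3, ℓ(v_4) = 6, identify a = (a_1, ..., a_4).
a = (-1, 4, -1, 4)

Write a = (a_1, ..., a_4) in the standard basis. For each basis vector v_i, ℓ(v_i) = <v_i, a> is a linear equation in the a_j's. Collect the n equations into a matrix system V a = ℓ, where row i of V is v_i (expressed in the standard basis). Since V is invertible (lower-triangular with 1s on the diagonal, up to permutation), solve by back-substitution:
  V =
[[1, 1, 0, 0],
 [1, 0, 0, 0],
 [0, 1, 1, 0],
 [1, 1, 1, 1]]
  V a = (3, -1, 3, 6)
Solving gives a = (-1, 4, -1, 4).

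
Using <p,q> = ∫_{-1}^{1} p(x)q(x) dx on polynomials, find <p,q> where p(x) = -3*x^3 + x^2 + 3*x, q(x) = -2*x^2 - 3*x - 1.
<p,q> = -58/15

Expand the product: p(x)·q(x) = 6*x^5 + 7*x^4 - 6*x^3 - 10*x^2 - 3*x.
∫_{-1}^{1} of each monomial x^k gives [2/(k+1) if k even, 0 if k odd]. Integrating term-by-term (or equivalently evaluating the antiderivative F(x) = x^6 + 7*x^5/5 - 3*x^4/2 - 10*x^3/3 - 3*x^2/2 at the endpoints):
  F(1) − F(−1) = -59/15 − (-1/15) = -58/15.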